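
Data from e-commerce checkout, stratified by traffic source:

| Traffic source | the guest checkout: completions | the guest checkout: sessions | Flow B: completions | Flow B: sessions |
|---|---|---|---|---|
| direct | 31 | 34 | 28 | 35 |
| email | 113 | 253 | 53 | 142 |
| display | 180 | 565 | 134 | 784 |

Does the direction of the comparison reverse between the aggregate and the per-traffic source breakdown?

Direct: the guest checkout 31/34 = 91.2%, Flow B 28/35 = 80.0% → the guest checkout
Email: the guest checkout 113/253 = 44.7%, Flow B 53/142 = 37.3% → the guest checkout
Display: the guest checkout 180/565 = 31.9%, Flow B 134/784 = 17.1% → the guest checkout
Overall: the guest checkout 324/852 = 38.0%, Flow B 215/961 = 22.4% → the guest checkout
The guest checkout wins overall and in every traffic group — no reversal.

No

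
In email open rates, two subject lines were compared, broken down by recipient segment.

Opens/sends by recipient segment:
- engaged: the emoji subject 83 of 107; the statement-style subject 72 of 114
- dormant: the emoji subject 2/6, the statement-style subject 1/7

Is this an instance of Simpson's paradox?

Engaged: the emoji subject 83/107 = 77.6%, the statement-style subject 72/114 = 63.2% → the emoji subject
Dormant: the emoji subject 2/6 = 33.3%, the statement-style subject 1/7 = 14.3% → the emoji subject
Overall: the emoji subject 85/113 = 75.2%, the statement-style subject 73/121 = 60.3% → the emoji subject
The emoji subject wins overall and in every recipient group — no reversal.

No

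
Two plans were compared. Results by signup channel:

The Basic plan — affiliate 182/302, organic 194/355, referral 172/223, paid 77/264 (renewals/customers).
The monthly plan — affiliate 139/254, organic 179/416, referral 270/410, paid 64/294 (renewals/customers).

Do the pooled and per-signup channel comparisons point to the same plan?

Yes

Affiliate: the Basic plan 182/302 = 60.3%, the monthly plan 139/254 = 54.7% → the Basic plan
Organic: the Basic plan 194/355 = 54.6%, the monthly plan 179/416 = 43.0% → the Basic plan
Referral: the Basic plan 172/223 = 77.1%, the monthly plan 270/410 = 65.9% → the Basic plan
Paid: the Basic plan 77/264 = 29.2%, the monthly plan 64/294 = 21.8% → the Basic plan
Overall: the Basic plan 625/1144 = 54.6%, the monthly plan 652/1374 = 47.5% → the Basic plan
The Basic plan wins overall and in every signup group — no reversal.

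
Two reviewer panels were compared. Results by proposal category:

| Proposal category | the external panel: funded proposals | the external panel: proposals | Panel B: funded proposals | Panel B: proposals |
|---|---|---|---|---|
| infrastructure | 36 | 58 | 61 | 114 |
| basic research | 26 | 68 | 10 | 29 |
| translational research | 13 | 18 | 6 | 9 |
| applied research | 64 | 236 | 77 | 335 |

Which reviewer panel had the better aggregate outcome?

the external panel

Infrastructure: the external panel 36/58 = 62.1%, Panel B 61/114 = 53.5% → the external panel
Basic research: the external panel 26/68 = 38.2%, Panel B 10/29 = 34.5% → the external panel
Translational research: the external panel 13/18 = 72.2%, Panel B 6/9 = 66.7% → the external panel
Applied research: the external panel 64/236 = 27.1%, Panel B 77/335 = 23.0% → the external panel
Overall: the external panel 139/380 = 36.6%, Panel B 154/487 = 31.6% → the external panel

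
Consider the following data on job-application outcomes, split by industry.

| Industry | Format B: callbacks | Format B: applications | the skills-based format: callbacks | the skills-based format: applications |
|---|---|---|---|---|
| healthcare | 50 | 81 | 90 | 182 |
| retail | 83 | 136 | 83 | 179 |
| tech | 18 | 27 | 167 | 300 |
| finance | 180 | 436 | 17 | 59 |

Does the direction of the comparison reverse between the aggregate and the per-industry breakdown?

Healthcare: Format B 50/81 = 61.7%, the skills-based format 90/182 = 49.5% → Format B
Retail: Format B 83/136 = 61.0%, the skills-based format 83/179 = 46.4% → Format B
Tech: Format B 18/27 = 66.7%, the skills-based format 167/300 = 55.7% → Format B
Finance: Format B 180/436 = 41.3%, the skills-based format 17/59 = 28.8% → Format B
Overall: Format B 331/680 = 48.7%, the skills-based format 357/720 = 49.6% → the skills-based format
Format B wins each industry group but the skills-based format wins overall — the comparison reverses. Format B's applications skew toward finance, which has a lower base rate.

Yes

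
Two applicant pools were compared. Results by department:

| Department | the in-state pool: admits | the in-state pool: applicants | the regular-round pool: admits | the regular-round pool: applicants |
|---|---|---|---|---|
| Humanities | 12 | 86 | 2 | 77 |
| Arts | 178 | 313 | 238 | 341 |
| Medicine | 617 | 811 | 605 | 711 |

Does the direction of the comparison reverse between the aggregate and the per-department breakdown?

Humanities: the in-state pool 12/86 = 14.0%, the regular-round pool 2/77 = 2.6% → the in-state pool
Arts: the in-state pool 178/313 = 56.9%, the regular-round pool 238/341 = 69.8% → the regular-round pool
Medicine: the in-state pool 617/811 = 76.1%, the regular-round pool 605/711 = 85.1% → the regular-round pool
Overall: the in-state pool 807/1210 = 66.7%, the regular-round pool 845/1129 = 74.8% → the regular-round pool
Neither sweeps: the in-state pool wins 1 of 3 groups, the regular-round pool wins 2. The regular-round pool wins overall but not every group — no Simpson reversal.

No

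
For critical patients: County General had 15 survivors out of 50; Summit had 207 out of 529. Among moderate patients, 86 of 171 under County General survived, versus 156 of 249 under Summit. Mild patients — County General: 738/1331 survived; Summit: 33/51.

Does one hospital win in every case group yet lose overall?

Critical: County General 15/50 = 30.0%, Summit 207/529 = 39.1% → Summit
Moderate: County General 86/171 = 50.3%, Summit 156/249 = 62.7% → Summit
Mild: County General 738/1331 = 55.4%, Summit 33/51 = 64.7% → Summit
Overall: County General 839/1552 = 54.1%, Summit 396/829 = 47.8% → County General
Summit wins each case group but County General wins overall — the comparison reverses. Summit's patients skew toward critical, which has a lower base rate.

Yes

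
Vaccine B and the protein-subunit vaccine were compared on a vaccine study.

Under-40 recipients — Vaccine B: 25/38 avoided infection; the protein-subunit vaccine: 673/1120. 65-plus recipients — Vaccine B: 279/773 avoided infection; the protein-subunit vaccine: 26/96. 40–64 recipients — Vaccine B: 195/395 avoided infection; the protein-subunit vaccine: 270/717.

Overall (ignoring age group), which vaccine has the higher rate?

the protein-subunit vaccine

Under-40: Vaccine B 25/38 = 65.8%, the protein-subunit vaccine 673/1120 = 60.1% → Vaccine B
65-plus: Vaccine B 279/773 = 36.1%, the protein-subunit vaccine 26/96 = 27.1% → Vaccine B
40–64: Vaccine B 195/395 = 49.4%, the protein-subunit vaccine 270/717 = 37.7% → Vaccine B
Overall: Vaccine B 499/1206 = 41.4%, the protein-subunit vaccine 969/1933 = 50.1% → the protein-subunit vaccine
(Vaccine B wins every age group but the protein-subunit vaccine wins overall — Vaccine B's recipients skew toward the low-rate 65-plus group.)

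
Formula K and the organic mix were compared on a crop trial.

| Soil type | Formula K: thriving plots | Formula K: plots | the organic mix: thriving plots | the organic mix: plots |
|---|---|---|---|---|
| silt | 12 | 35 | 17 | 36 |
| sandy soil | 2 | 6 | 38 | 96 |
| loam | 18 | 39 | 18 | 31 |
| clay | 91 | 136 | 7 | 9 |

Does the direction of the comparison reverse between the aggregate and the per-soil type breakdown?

Yes

Silt: Formula K 12/35 = 34.3%, the organic mix 17/36 = 47.2% → the organic mix
Sandy soil: Formula K 2/6 = 33.3%, the organic mix 38/96 = 39.6% → the organic mix
Loam: Formula K 18/39 = 46.2%, the organic mix 18/31 = 58.1% → the organic mix
Clay: Formula K 91/136 = 66.9%, the organic mix 7/9 = 77.8% → the organic mix
Overall: Formula K 123/216 = 56.9%, the organic mix 80/172 = 46.5% → Formula K
The organic mix wins each soil group but Formula K wins overall — the comparison reverses. The organic mix's plots skew toward sandy soil, which has a lower base rate.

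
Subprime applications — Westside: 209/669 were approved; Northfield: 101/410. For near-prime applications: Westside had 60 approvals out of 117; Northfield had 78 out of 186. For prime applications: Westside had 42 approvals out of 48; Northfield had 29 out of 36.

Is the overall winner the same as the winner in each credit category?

Subprime: Westside 209/669 = 31.2%, Northfield 101/410 = 24.6% → Westside
Near-prime: Westside 60/117 = 51.3%, Northfield 78/186 = 41.9% → Westside
Prime: Westside 42/48 = 87.5%, Northfield 29/36 = 80.6% → Westside
Overall: Westside 311/834 = 37.3%, Northfield 208/632 = 32.9% → Westside
Westside wins overall and in every credit group — no reversal.

Yes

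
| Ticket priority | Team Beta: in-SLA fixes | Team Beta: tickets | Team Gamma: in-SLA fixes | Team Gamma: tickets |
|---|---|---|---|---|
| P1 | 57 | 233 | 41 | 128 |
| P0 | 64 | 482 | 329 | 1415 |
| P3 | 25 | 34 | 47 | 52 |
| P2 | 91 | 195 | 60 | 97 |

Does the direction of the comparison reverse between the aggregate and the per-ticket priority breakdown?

P1: Team Beta 57/233 = 24.5%, Team Gamma 41/128 = 32.0% → Team Gamma
P0: Team Beta 64/482 = 13.3%, Team Gamma 329/1415 = 23.3% → Team Gamma
P3: Team Beta 25/34 = 73.5%, Team Gamma 47/52 = 90.4% → Team Gamma
P2: Team Beta 91/195 = 46.7%, Team Gamma 60/97 = 61.9% → Team Gamma
Overall: Team Beta 237/944 = 25.1%, Team Gamma 477/1692 = 28.2% → Team Gamma
Team Gamma wins overall and in every ticket group — no reversal.

No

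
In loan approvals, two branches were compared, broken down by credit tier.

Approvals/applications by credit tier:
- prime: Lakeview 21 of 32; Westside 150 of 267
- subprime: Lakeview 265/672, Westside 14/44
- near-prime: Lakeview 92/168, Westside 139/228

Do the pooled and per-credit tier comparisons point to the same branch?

No

Prime: Lakeview 21/32 = 65.6%, Westside 150/267 = 56.2% → Lakeview
Subprime: Lakeview 265/672 = 39.4%, Westside 14/44 = 31.8% → Lakeview
Near-prime: Lakeview 92/168 = 54.8%, Westside 139/228 = 61.0% → Westside
Overall: Lakeview 378/872 = 43.3%, Westside 303/539 = 56.2% → Westside
Neither sweeps: Lakeview wins 2 of 3 groups, Westside wins 1. Westside wins overall but not every group — no Simpson reversal.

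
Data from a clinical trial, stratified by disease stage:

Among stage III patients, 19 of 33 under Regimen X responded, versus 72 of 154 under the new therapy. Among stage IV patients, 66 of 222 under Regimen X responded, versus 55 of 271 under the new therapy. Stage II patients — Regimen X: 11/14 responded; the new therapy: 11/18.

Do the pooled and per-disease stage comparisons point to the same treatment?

Stage III: Regimen X 19/33 = 57.6%, the new therapy 72/154 = 46.8% → Regimen X
Stage IV: Regimen X 66/222 = 29.7%, the new therapy 55/271 = 20.3% → Regimen X
Stage II: Regimen X 11/14 = 78.6%, the new therapy 11/18 = 61.1% → Regimen X
Overall: Regimen X 96/269 = 35.7%, the new therapy 138/443 = 31.2% → Regimen X
Regimen X wins overall and in every disease group — no reversal.

Yes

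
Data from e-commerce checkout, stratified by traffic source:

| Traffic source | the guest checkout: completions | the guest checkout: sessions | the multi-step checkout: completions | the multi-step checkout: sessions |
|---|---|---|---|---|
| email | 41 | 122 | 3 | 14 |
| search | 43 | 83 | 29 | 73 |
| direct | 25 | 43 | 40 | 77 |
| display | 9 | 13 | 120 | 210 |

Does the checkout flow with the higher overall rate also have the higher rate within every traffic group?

No

Email: the guest checkout 41/122 = 33.6%, the multi-step checkout 3/14 = 21.4% → the guest checkout
Search: the guest checkout 43/83 = 51.8%, the multi-step checkout 29/73 = 39.7% → the guest checkout
Direct: the guest checkout 25/43 = 58.1%, the multi-step checkout 40/77 = 51.9% → the guest checkout
Display: the guest checkout 9/13 = 69.2%, the multi-step checkout 120/210 = 57.1% → the guest checkout
Overall: the guest checkout 118/261 = 45.2%, the multi-step checkout 192/374 = 51.3% → the multi-step checkout
The guest checkout wins each traffic group but the multi-step checkout wins overall — the comparison reverses. The guest checkout's sessions skew toward email, which has a lower base rate.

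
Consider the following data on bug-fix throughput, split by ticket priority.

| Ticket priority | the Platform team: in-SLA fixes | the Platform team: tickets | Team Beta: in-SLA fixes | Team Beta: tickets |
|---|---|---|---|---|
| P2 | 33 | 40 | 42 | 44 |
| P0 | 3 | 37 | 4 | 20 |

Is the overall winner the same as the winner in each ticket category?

Yes

P2: the Platform team 33/40 = 82.5%, Team Beta 42/44 = 95.5% → Team Beta
P0: the Platform team 3/37 = 8.1%, Team Beta 4/20 = 20.0% → Team Beta
Overall: the Platform team 36/77 = 46.8%, Team Beta 46/64 = 71.9% → Team Beta
Team Beta wins overall and in every ticket group — no reversal.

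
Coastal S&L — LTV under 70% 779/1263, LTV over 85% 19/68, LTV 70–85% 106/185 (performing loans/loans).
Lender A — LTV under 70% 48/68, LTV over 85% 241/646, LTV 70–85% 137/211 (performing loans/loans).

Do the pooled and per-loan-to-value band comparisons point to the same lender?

No

LTV under 70%: Coastal S&L 779/1263 = 61.7%, Lender A 48/68 = 70.6% → Lender A
LTV over 85%: Coastal S&L 19/68 = 27.9%, Lender A 241/646 = 37.3% → Lender A
LTV 70–85%: Coastal S&L 106/185 = 57.3%, Lender A 137/211 = 64.9% → Lender A
Overall: Coastal S&L 904/1516 = 59.6%, Lender A 426/925 = 46.1% → Coastal S&L
Lender A wins each loan-to-value group but Coastal S&L wins overall — the comparison reverses. Lender A's loans skew toward LTV over 85%, which has a lower base rate.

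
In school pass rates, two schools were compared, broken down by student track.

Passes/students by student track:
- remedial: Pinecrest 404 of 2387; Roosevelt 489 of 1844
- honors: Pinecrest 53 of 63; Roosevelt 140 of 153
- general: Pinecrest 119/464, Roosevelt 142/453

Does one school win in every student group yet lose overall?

Remedial: Pinecrest 404/2387 = 16.9%, Roosevelt 489/1844 = 26.5% → Roosevelt
Honors: Pinecrest 53/63 = 84.1%, Roosevelt 140/153 = 91.5% → Roosevelt
General: Pinecrest 119/464 = 25.6%, Roosevelt 142/453 = 31.3% → Roosevelt
Overall: Pinecrest 576/2914 = 19.8%, Roosevelt 771/2450 = 31.5% → Roosevelt
Roosevelt wins overall and in every student group — no reversal.

No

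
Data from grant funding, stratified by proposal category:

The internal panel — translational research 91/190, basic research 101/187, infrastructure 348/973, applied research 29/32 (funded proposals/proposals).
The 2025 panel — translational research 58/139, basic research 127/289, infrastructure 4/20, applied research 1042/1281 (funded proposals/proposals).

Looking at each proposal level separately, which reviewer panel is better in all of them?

the internal panel

Translational research: the internal panel 91/190 = 47.9%, the 2025 panel 58/139 = 41.7% → the internal panel
Basic research: the internal panel 101/187 = 54.0%, the 2025 panel 127/289 = 43.9% → the internal panel
Infrastructure: the internal panel 348/973 = 35.8%, the 2025 panel 4/20 = 20.0% → the internal panel
Applied research: the internal panel 29/32 = 90.6%, the 2025 panel 1042/1281 = 81.3% → the internal panel
The internal panel has the higher rate in all 4 groups.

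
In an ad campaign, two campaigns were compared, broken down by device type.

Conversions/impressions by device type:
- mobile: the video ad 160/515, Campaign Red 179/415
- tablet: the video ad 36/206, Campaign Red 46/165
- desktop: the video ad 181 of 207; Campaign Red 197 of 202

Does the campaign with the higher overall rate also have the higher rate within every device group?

Yes

Mobile: the video ad 160/515 = 31.1%, Campaign Red 179/415 = 43.1% → Campaign Red
Tablet: the video ad 36/206 = 17.5%, Campaign Red 46/165 = 27.9% → Campaign Red
Desktop: the video ad 181/207 = 87.4%, Campaign Red 197/202 = 97.5% → Campaign Red
Overall: the video ad 377/928 = 40.6%, Campaign Red 422/782 = 54.0% → Campaign Red
Campaign Red wins overall and in every device group — no reversal.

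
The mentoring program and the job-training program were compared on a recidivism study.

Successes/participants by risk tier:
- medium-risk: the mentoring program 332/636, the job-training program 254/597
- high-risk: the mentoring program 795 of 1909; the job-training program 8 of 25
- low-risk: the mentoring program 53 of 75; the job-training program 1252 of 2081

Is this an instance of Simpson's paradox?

Yes

Medium-risk: the mentoring program 332/636 = 52.2%, the job-training program 254/597 = 42.5% → the mentoring program
High-risk: the mentoring program 795/1909 = 41.6%, the job-training program 8/25 = 32.0% → the mentoring program
Low-risk: the mentoring program 53/75 = 70.7%, the job-training program 1252/2081 = 60.2% → the mentoring program
Overall: the mentoring program 1180/2620 = 45.0%, the job-training program 1514/2703 = 56.0% → the job-training program
The mentoring program wins each risk group but the job-training program wins overall — the comparison reverses. The mentoring program's participants skew toward high-risk, which has a lower base rate.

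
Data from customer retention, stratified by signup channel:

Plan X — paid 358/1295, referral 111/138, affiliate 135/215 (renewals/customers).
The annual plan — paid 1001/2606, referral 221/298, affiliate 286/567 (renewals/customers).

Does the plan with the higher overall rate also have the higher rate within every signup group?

No

Paid: Plan X 358/1295 = 27.6%, the annual plan 1001/2606 = 38.4% → the annual plan
Referral: Plan X 111/138 = 80.4%, the annual plan 221/298 = 74.2% → Plan X
Affiliate: Plan X 135/215 = 62.8%, the annual plan 286/567 = 50.4% → Plan X
Overall: Plan X 604/1648 = 36.7%, the annual plan 1508/3471 = 43.4% → the annual plan
Neither sweeps: Plan X wins 2 of 3 groups, the annual plan wins 1. The annual plan wins overall but not every group — no Simpson reversal.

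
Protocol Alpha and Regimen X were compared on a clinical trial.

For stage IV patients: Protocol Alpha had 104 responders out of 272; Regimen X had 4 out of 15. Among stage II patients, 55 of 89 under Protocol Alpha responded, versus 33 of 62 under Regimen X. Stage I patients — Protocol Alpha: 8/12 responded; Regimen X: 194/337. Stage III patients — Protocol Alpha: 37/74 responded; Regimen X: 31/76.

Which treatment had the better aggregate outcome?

Regimen X

Stage IV: Protocol Alpha 104/272 = 38.2%, Regimen X 4/15 = 26.7% → Protocol Alpha
Stage II: Protocol Alpha 55/89 = 61.8%, Regimen X 33/62 = 53.2% → Protocol Alpha
Stage I: Protocol Alpha 8/12 = 66.7%, Regimen X 194/337 = 57.6% → Protocol Alpha
Stage III: Protocol Alpha 37/74 = 50.0%, Regimen X 31/76 = 40.8% → Protocol Alpha
Overall: Protocol Alpha 204/447 = 45.6%, Regimen X 262/490 = 53.5% → Regimen X
(Protocol Alpha wins every disease group but Regimen X wins overall — Protocol Alpha's patients skew toward the low-rate stage IV group.)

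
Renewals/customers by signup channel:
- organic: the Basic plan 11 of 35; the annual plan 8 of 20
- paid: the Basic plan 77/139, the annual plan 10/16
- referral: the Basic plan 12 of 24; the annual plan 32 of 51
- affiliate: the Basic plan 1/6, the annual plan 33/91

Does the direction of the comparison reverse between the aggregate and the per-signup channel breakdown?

Yes

Organic: the Basic plan 11/35 = 31.4%, the annual plan 8/20 = 40.0% → the annual plan
Paid: the Basic plan 77/139 = 55.4%, the annual plan 10/16 = 62.5% → the annual plan
Referral: the Basic plan 12/24 = 50.0%, the annual plan 32/51 = 62.7% → the annual plan
Affiliate: the Basic plan 1/6 = 16.7%, the annual plan 33/91 = 36.3% → the annual plan
Overall: the Basic plan 101/204 = 49.5%, the annual plan 83/178 = 46.6% → the Basic plan
The annual plan wins each signup group but the Basic plan wins overall — the comparison reverses. The annual plan's customers skew toward affiliate, which has a lower base rate.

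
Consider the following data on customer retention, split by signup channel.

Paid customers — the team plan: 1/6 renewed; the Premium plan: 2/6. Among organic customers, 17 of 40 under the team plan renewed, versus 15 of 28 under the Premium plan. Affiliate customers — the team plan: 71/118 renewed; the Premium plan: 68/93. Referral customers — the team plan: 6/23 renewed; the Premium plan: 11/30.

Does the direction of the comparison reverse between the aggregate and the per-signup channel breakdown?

No

Paid: the team plan 1/6 = 16.7%, the Premium plan 2/6 = 33.3% → the Premium plan
Organic: the team plan 17/40 = 42.5%, the Premium plan 15/28 = 53.6% → the Premium plan
Affiliate: the team plan 71/118 = 60.2%, the Premium plan 68/93 = 73.1% → the Premium plan
Referral: the team plan 6/23 = 26.1%, the Premium plan 11/30 = 36.7% → the Premium plan
Overall: the team plan 95/187 = 50.8%, the Premium plan 96/157 = 61.1% → the Premium plan
The Premium plan wins overall and in every signup group — no reversal.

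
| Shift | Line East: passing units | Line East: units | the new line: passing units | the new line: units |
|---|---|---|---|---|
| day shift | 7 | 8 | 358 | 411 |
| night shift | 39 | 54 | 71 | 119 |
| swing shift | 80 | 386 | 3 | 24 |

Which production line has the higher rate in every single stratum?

Line East

Day shift: Line East 7/8 = 87.5%, the new line 358/411 = 87.1% → Line East
Night shift: Line East 39/54 = 72.2%, the new line 71/119 = 59.7% → Line East
Swing shift: Line East 80/386 = 20.7%, the new line 3/24 = 12.5% → Line East
Line East has the higher rate in all 3 groups.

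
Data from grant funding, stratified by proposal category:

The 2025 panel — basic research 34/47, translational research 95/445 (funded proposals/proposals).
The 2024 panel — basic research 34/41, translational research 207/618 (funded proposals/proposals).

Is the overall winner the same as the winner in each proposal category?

Basic research: the 2025 panel 34/47 = 72.3%, the 2024 panel 34/41 = 82.9% → the 2024 panel
Translational research: the 2025 panel 95/445 = 21.3%, the 2024 panel 207/618 = 33.5% → the 2024 panel
Overall: the 2025 panel 129/492 = 26.2%, the 2024 panel 241/659 = 36.6% → the 2024 panel
The 2024 panel wins overall and in every proposal group — no reversal.

Yes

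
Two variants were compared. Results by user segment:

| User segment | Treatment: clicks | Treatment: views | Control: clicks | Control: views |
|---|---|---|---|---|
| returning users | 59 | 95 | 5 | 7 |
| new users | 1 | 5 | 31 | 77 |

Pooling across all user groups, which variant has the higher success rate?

Treatment

Returning users: Treatment 59/95 = 62.1%, Control 5/7 = 71.4% → Control
New users: Treatment 1/5 = 20.0%, Control 31/77 = 40.3% → Control
Overall: Treatment 60/100 = 60.0%, Control 36/84 = 42.9% → Treatment
(Control wins every user group but Treatment wins overall — Control's views skew toward the low-rate new users group.)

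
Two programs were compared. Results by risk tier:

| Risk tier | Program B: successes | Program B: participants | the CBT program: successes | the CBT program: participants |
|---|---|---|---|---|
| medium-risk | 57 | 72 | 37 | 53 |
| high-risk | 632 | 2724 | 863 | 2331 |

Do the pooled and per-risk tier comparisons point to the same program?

No

Medium-risk: Program B 57/72 = 79.2%, the CBT program 37/53 = 69.8% → Program B
High-risk: Program B 632/2724 = 23.2%, the CBT program 863/2331 = 37.0% → the CBT program
Overall: Program B 689/2796 = 24.6%, the CBT program 900/2384 = 37.8% → the CBT program
Neither sweeps: Program B wins 1 of 2 groups, the CBT program wins 1. The CBT program wins overall but not every group — no Simpson reversal.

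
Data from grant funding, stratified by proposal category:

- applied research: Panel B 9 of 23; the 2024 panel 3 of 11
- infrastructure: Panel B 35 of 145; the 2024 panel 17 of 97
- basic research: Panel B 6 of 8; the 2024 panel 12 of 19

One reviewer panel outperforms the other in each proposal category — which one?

Applied research: Panel B 9/23 = 39.1%, the 2024 panel 3/11 = 27.3% → Panel B
Infrastructure: Panel B 35/145 = 24.1%, the 2024 panel 17/97 = 17.5% → Panel B
Basic research: Panel B 6/8 = 75.0%, the 2024 panel 12/19 = 63.2% → Panel B
Panel B has the higher rate in all 3 groups.

Panel B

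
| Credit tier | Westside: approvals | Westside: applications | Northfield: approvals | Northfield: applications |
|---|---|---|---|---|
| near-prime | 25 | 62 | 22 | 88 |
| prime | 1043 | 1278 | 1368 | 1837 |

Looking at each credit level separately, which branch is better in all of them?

Near-prime: Westside 25/62 = 40.3%, Northfield 22/88 = 25.0% → Westside
Prime: Westside 1043/1278 = 81.6%, Northfield 1368/1837 = 74.5% → Westside
Westside has the higher rate in both groups.

Westside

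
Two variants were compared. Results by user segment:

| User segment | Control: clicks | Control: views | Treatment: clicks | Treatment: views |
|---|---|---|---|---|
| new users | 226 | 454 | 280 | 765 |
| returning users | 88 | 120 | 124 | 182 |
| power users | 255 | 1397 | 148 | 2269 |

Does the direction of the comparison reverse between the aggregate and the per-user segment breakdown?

No

New users: Control 226/454 = 49.8%, Treatment 280/765 = 36.6% → Control
Returning users: Control 88/120 = 73.3%, Treatment 124/182 = 68.1% → Control
Power users: Control 255/1397 = 18.3%, Treatment 148/2269 = 6.5% → Control
Overall: Control 569/1971 = 28.9%, Treatment 552/3216 = 17.2% → Control
Control wins overall and in every user group — no reversal.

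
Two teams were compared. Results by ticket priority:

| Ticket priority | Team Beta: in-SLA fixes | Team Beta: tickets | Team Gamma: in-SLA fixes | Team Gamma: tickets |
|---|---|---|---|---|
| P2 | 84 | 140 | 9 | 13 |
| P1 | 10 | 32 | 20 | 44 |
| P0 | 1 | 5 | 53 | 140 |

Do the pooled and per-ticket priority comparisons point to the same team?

No

P2: Team Beta 84/140 = 60.0%, Team Gamma 9/13 = 69.2% → Team Gamma
P1: Team Beta 10/32 = 31.2%, Team Gamma 20/44 = 45.5% → Team Gamma
P0: Team Beta 1/5 = 20.0%, Team Gamma 53/140 = 37.9% → Team Gamma
Overall: Team Beta 95/177 = 53.7%, Team Gamma 82/197 = 41.6% → Team Beta
Team Gamma wins each ticket group but Team Beta wins overall — the comparison reverses. Team Gamma's tickets skew toward P0, which has a lower base rate.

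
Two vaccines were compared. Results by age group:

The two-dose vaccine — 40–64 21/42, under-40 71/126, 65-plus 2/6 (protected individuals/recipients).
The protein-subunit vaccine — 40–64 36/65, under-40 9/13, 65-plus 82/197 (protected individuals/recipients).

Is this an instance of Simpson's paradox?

40–64: the two-dose vaccine 21/42 = 50.0%, the protein-subunit vaccine 36/65 = 55.4% → the protein-subunit vaccine
Under-40: the two-dose vaccine 71/126 = 56.3%, the protein-subunit vaccine 9/13 = 69.2% → the protein-subunit vaccine
65-plus: the two-dose vaccine 2/6 = 33.3%, the protein-subunit vaccine 82/197 = 41.6% → the protein-subunit vaccine
Overall: the two-dose vaccine 94/174 = 54.0%, the protein-subunit vaccine 127/275 = 46.2% → the two-dose vaccine
The protein-subunit vaccine wins each age group but the two-dose vaccine wins overall — the comparison reverses. The protein-subunit vaccine's recipients skew toward 65-plus, which has a lower base rate.

Yes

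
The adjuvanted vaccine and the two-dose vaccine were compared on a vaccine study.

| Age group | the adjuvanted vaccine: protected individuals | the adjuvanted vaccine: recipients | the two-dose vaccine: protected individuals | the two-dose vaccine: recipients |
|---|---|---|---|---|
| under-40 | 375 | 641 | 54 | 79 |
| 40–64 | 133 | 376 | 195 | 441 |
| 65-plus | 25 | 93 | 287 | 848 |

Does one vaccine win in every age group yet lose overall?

Yes

Under-40: the adjuvanted vaccine 375/641 = 58.5%, the two-dose vaccine 54/79 = 68.4% → the two-dose vaccine
40–64: the adjuvanted vaccine 133/376 = 35.4%, the two-dose vaccine 195/441 = 44.2% → the two-dose vaccine
65-plus: the adjuvanted vaccine 25/93 = 26.9%, the two-dose vaccine 287/848 = 33.8% → the two-dose vaccine
Overall: the adjuvanted vaccine 533/1110 = 48.0%, the two-dose vaccine 536/1368 = 39.2% → the adjuvanted vaccine
The two-dose vaccine wins each age group but the adjuvanted vaccine wins overall — the comparison reverses. The two-dose vaccine's recipients skew toward 65-plus, which has a lower base rate.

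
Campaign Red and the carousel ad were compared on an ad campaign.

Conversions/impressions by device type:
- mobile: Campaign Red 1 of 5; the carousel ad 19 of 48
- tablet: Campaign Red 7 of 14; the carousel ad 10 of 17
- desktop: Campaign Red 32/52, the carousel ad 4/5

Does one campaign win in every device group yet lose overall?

Yes

Mobile: Campaign Red 1/5 = 20.0%, the carousel ad 19/48 = 39.6% → the carousel ad
Tablet: Campaign Red 7/14 = 50.0%, the carousel ad 10/17 = 58.8% → the carousel ad
Desktop: Campaign Red 32/52 = 61.5%, the carousel ad 4/5 = 80.0% → the carousel ad
Overall: Campaign Red 40/71 = 56.3%, the carousel ad 33/70 = 47.1% → Campaign Red
The carousel ad wins each device group but Campaign Red wins overall — the comparison reverses. The carousel ad's impressions skew toward mobile, which has a lower base rate.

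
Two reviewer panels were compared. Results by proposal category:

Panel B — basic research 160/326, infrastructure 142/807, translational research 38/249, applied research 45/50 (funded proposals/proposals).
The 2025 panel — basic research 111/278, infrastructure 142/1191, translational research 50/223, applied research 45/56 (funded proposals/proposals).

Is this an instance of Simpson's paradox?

No

Basic research: Panel B 160/326 = 49.1%, the 2025 panel 111/278 = 39.9% → Panel B
Infrastructure: Panel B 142/807 = 17.6%, the 2025 panel 142/1191 = 11.9% → Panel B
Translational research: Panel B 38/249 = 15.3%, the 2025 panel 50/223 = 22.4% → the 2025 panel
Applied research: Panel B 45/50 = 90.0%, the 2025 panel 45/56 = 80.4% → Panel B
Overall: Panel B 385/1432 = 26.9%, the 2025 panel 348/1748 = 19.9% → Panel B
Neither sweeps: Panel B wins 3 of 4 groups, the 2025 panel wins 1. Panel B wins overall but not every group — no Simpson reversal.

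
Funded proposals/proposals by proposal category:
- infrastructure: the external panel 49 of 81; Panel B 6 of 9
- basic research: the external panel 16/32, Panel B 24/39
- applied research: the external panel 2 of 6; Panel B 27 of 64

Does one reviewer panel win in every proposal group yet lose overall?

Yes

Infrastructure: the external panel 49/81 = 60.5%, Panel B 6/9 = 66.7% → Panel B
Basic research: the external panel 16/32 = 50.0%, Panel B 24/39 = 61.5% → Panel B
Applied research: the external panel 2/6 = 33.3%, Panel B 27/64 = 42.2% → Panel B
Overall: the external panel 67/119 = 56.3%, Panel B 57/112 = 50.9% → the external panel
Panel B wins each proposal group but the external panel wins overall — the comparison reverses. Panel B's proposals skew toward applied research, which has a lower base rate.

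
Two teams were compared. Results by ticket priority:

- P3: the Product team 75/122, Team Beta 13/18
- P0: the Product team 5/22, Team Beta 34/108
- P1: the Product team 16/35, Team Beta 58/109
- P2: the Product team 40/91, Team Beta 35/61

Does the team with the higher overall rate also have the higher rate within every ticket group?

P3: the Product team 75/122 = 61.5%, Team Beta 13/18 = 72.2% → Team Beta
P0: the Product team 5/22 = 22.7%, Team Beta 34/108 = 31.5% → Team Beta
P1: the Product team 16/35 = 45.7%, Team Beta 58/109 = 53.2% → Team Beta
P2: the Product team 40/91 = 44.0%, Team Beta 35/61 = 57.4% → Team Beta
Overall: the Product team 136/270 = 50.4%, Team Beta 140/296 = 47.3% → the Product team
Team Beta wins each ticket group but the Product team wins overall — the comparison reverses. Team Beta's tickets skew toward P0, which has a lower base rate.

No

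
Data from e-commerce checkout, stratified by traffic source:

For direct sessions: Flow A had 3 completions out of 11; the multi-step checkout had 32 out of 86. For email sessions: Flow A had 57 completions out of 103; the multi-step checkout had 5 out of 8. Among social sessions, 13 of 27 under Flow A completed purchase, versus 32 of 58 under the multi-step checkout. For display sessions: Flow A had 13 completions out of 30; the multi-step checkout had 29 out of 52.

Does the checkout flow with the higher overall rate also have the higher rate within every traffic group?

Direct: Flow A 3/11 = 27.3%, the multi-step checkout 32/86 = 37.2% → the multi-step checkout
Email: Flow A 57/103 = 55.3%, the multi-step checkout 5/8 = 62.5% → the multi-step checkout
Social: Flow A 13/27 = 48.1%, the multi-step checkout 32/58 = 55.2% → the multi-step checkout
Display: Flow A 13/30 = 43.3%, the multi-step checkout 29/52 = 55.8% → the multi-step checkout
Overall: Flow A 86/171 = 50.3%, the multi-step checkout 98/204 = 48.0% → Flow A
The multi-step checkout wins each traffic group but Flow A wins overall — the comparison reverses. The multi-step checkout's sessions skew toward direct, which has a lower base rate.

No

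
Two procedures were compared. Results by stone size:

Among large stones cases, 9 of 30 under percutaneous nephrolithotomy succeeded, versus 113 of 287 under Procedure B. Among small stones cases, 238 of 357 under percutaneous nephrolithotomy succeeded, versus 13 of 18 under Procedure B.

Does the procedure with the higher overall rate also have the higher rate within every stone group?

No

Large stones: percutaneous nephrolithotomy 9/30 = 30.0%, Procedure B 113/287 = 39.4% → Procedure B
Small stones: percutaneous nephrolithotomy 238/357 = 66.7%, Procedure B 13/18 = 72.2% → Procedure B
Overall: percutaneous nephrolithotomy 247/387 = 63.8%, Procedure B 126/305 = 41.3% → percutaneous nephrolithotomy
Procedure B wins each stone group but percutaneous nephrolithotomy wins overall — the comparison reverses. Procedure B's cases skew toward large stones, which has a lower base rate.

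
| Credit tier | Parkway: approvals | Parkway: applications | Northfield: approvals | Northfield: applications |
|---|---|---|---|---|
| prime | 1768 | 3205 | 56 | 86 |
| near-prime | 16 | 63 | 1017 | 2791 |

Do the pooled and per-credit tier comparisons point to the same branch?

Prime: Parkway 1768/3205 = 55.2%, Northfield 56/86 = 65.1% → Northfield
Near-prime: Parkway 16/63 = 25.4%, Northfield 1017/2791 = 36.4% → Northfield
Overall: Parkway 1784/3268 = 54.6%, Northfield 1073/2877 = 37.3% → Parkway
Northfield wins each credit group but Parkway wins overall — the comparison reverses. Northfield's applications skew toward near-prime, which has a lower base rate.

No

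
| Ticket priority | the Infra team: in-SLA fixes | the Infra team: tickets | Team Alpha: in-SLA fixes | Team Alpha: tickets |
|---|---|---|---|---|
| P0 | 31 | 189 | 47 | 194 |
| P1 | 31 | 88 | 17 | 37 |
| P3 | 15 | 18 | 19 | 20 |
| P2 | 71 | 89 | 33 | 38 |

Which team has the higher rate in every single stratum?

Team Alpha

P0: the Infra team 31/189 = 16.4%, Team Alpha 47/194 = 24.2% → Team Alpha
P1: the Infra team 31/88 = 35.2%, Team Alpha 17/37 = 45.9% → Team Alpha
P3: the Infra team 15/18 = 83.3%, Team Alpha 19/20 = 95.0% → Team Alpha
P2: the Infra team 71/89 = 79.8%, Team Alpha 33/38 = 86.8% → Team Alpha
Team Alpha has the higher rate in all 4 groups.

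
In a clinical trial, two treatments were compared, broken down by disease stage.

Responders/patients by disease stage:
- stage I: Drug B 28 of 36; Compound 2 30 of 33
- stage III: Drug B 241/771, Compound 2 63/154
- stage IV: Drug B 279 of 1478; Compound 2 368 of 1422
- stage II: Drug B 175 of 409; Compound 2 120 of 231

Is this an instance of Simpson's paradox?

No

Stage I: Drug B 28/36 = 77.8%, Compound 2 30/33 = 90.9% → Compound 2
Stage III: Drug B 241/771 = 31.3%, Compound 2 63/154 = 40.9% → Compound 2
Stage IV: Drug B 279/1478 = 18.9%, Compound 2 368/1422 = 25.9% → Compound 2
Stage II: Drug B 175/409 = 42.8%, Compound 2 120/231 = 51.9% → Compound 2
Overall: Drug B 723/2694 = 26.8%, Compound 2 581/1840 = 31.6% → Compound 2
Compound 2 wins overall and in every disease group — no reversal.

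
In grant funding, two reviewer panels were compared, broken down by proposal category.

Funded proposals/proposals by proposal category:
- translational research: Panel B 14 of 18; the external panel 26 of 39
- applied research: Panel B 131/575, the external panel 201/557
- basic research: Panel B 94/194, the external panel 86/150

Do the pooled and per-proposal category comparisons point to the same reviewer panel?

No

Translational research: Panel B 14/18 = 77.8%, the external panel 26/39 = 66.7% → Panel B
Applied research: Panel B 131/575 = 22.8%, the external panel 201/557 = 36.1% → the external panel
Basic research: Panel B 94/194 = 48.5%, the external panel 86/150 = 57.3% → the external panel
Overall: Panel B 239/787 = 30.4%, the external panel 313/746 = 42.0% → the external panel
Neither sweeps: Panel B wins 1 of 3 groups, the external panel wins 2. The external panel wins overall but not every group — no Simpson reversal.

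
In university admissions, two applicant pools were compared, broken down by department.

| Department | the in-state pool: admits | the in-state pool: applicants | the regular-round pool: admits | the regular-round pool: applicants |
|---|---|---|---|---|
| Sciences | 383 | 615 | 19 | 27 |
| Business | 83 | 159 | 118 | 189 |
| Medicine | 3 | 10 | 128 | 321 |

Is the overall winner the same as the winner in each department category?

No

Sciences: the in-state pool 383/615 = 62.3%, the regular-round pool 19/27 = 70.4% → the regular-round pool
Business: the in-state pool 83/159 = 52.2%, the regular-round pool 118/189 = 62.4% → the regular-round pool
Medicine: the in-state pool 3/10 = 30.0%, the regular-round pool 128/321 = 39.9% → the regular-round pool
Overall: the in-state pool 469/784 = 59.8%, the regular-round pool 265/537 = 49.3% → the in-state pool
The regular-round pool wins each department group but the in-state pool wins overall — the comparison reverses. The regular-round pool's applicants skew toward Medicine, which has a lower base rate.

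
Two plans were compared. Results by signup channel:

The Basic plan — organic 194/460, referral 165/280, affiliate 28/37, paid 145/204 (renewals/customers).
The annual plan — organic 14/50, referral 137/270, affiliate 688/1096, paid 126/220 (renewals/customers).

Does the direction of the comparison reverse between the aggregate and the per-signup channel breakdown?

Yes

Organic: the Basic plan 194/460 = 42.2%, the annual plan 14/50 = 28.0% → the Basic plan
Referral: the Basic plan 165/280 = 58.9%, the annual plan 137/270 = 50.7% → the Basic plan
Affiliate: the Basic plan 28/37 = 75.7%, the annual plan 688/1096 = 62.8% → the Basic plan
Paid: the Basic plan 145/204 = 71.1%, the annual plan 126/220 = 57.3% → the Basic plan
Overall: the Basic plan 532/981 = 54.2%, the annual plan 965/1636 = 59.0% → the annual plan
The Basic plan wins each signup group but the annual plan wins overall — the comparison reverses. The Basic plan's customers skew toward organic, which has a lower base rate.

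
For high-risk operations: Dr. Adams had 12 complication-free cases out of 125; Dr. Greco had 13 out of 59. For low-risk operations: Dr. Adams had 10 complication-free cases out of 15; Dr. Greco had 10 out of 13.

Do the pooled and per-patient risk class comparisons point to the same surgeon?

Yes

High-risk: Dr. Adams 12/125 = 9.6%, Dr. Greco 13/59 = 22.0% → Dr. Greco
Low-risk: Dr. Adams 10/15 = 66.7%, Dr. Greco 10/13 = 76.9% → Dr. Greco
Overall: Dr. Adams 22/140 = 15.7%, Dr. Greco 23/72 = 31.9% → Dr. Greco
Dr. Greco wins overall and in every patient risk group — no reversal.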